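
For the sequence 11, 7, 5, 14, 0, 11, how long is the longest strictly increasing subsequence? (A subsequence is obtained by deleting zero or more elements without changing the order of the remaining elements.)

2

One longest increasing subsequence is 11, 14 (positions 1,4), of length 2; no longer one exists.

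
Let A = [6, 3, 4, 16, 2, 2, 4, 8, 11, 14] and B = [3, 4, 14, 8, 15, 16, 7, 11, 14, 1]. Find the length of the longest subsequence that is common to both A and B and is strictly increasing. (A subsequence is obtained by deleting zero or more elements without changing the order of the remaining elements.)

5

A longest common strictly increasing subsequence is 3, 4, 8, 11, 14 (length 5); it appears in order in both A and B, and no longer such subsequence exists.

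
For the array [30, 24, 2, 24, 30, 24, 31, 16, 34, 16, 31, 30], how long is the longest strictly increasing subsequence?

Scanning left to right, the best length ending at each element is: 30→1, 24→1, 2→1, 24→2, 30→3, 24→2, 31→4, 16→2, 34→5, 16→2, 31→4, 30→3.
So the longest increasing subsequence has length 5, e.g. 2, 24, 30, 31, 34.

5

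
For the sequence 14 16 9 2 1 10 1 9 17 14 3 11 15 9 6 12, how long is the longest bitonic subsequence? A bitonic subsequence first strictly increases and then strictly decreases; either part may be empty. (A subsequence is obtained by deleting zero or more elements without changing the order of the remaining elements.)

One longest bitonic subsequence is 14, 16, 17, 14, 11, 9, 6 (positions 1,2,9,10,12,14,15): it rises to 17 then falls. Length 7 is optimal.

7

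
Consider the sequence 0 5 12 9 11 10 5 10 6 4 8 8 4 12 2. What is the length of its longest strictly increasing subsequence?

Scanning left to right, the best length ending at each element is: 0→1, 5→2, 12→3, 9→3, 11→4, 10→4, 5→2, 10→4, 6→3, 4→2, 8→4, 8→4, 4→2, 12→5, 2→2.
So the longest increasing subsequence has length 5, e.g. 0, 5, 9, 11, 12.

5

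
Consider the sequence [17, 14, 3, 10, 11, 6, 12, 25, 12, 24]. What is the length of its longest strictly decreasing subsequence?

4

Scanning left to right, the best length ending at each element is: 17→1, 14→2, 3→3, 10→3, 11→3, 6→4, 12→3, 25→1, 12→3, 24→2.
So the longest decreasing subsequence has length 4, e.g. 17, 14, 10, 6.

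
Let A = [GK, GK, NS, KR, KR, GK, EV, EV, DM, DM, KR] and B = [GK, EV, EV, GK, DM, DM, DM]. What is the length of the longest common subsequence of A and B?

Backtracking the LCS table gives one alignment: GK (A6,B1) → EV (A7,B2) → EV (A8,B3) → DM (A9,B6) → DM (A10,B7).
So the longest common subsequence has length 5.

5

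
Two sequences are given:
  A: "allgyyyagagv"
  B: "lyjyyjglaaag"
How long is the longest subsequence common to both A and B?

Backtracking the LCS table gives one alignment: l (A3,B1) → y (A5,B2) → y (A6,B4) → y (A7,B5) → a (A8,B10) → a (A10,B11) → g (A11,B12).
So the longest common subsequence has length 7.

7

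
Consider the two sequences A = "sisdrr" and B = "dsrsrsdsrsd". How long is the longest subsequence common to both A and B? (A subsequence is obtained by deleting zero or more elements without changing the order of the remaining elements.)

A longest common subsequence is ssdr (length 4); the LCS DP confirms no longer common subsequence exists.

4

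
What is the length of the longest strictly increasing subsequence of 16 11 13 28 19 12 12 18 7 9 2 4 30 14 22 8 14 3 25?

5

Let dp[i] be the longest increasing subsequence ending at position i. Then dp = [1, 1, 2, 3, 3, 2, 2, 3, 1, 2, 1, 2, 4, 3, 4, 3, 4, 2, 5].
The maximum is 5; one witness is 11, 13, 19, 22, 25 at positions 2,3,5,15,19.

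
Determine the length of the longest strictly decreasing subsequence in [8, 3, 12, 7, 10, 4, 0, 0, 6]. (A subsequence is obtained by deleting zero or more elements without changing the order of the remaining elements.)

4

Scanning left to right, the best length ending at each element is: 8→1, 3→2, 12→1, 7→2, 10→2, 4→3, 0→4, 0→4, 6→3.
So the longest decreasing subsequence has length 4, e.g. 8, 7, 4, 0.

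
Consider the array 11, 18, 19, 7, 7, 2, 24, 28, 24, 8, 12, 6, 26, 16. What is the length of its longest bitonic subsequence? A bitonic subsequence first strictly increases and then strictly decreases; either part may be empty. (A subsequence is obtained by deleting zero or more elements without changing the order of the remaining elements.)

Let inc[i] be the LIS ending at i and dec[i] the longest strictly decreasing subsequence starting at i. inc = [1, 2, 3, 1, 1, 1, 4, 5, 4, 2, 3, 2, 5, 4], dec = [3, 3, 3, 2, 2, 1, 3, 4, 3, 2, 2, 1, 2, 1].
max_i inc[i]+dec[i]−1 = 8, with one witness 11, 18, 19, 24, 28, 24, 12, 6.

8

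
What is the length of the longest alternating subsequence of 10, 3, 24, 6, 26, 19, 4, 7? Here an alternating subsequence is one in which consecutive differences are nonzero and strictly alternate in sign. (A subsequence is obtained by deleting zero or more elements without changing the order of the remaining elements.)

7

Track the best alternating length ending on an up-step vs a down-step at each position: up/down = 1/1, 1/2, 3/1, 3/4, 5/1, 5/6, 3/6, 7/6.
The maximum over both is 7; one such subsequence is 10, 3, 24, 6, 26, 4, 7.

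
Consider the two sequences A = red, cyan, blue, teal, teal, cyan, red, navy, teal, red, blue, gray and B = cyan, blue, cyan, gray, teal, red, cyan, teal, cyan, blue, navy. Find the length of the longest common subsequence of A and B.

Backtracking the LCS table gives one alignment: cyan (A2,B1) → blue (A3,B2) → teal (A4,B5) → teal (A5,B8) → cyan (A6,B9) → navy (A8,B11).
So the longest common subsequence has length 6.

6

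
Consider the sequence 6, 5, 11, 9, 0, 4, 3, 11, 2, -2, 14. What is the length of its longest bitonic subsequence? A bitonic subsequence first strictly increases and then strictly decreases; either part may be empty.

One longest bitonic subsequence is 6, 11, 9, 4, 3, 2, -2 (positions 1,3,4,6,7,9,10): it rises to 11 then falls. Length 7 is optimal.

7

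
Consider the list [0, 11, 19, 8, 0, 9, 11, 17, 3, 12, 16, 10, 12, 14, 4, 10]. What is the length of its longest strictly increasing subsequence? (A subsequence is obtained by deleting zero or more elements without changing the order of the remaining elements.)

One longest increasing subsequence is 0, 8, 9, 11, 12, 16 (positions 1,4,6,7,10,11), of length 6; no longer one exists.

6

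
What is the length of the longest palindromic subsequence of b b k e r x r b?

Using dp[i][j] = 2 + dp[i+1][j−1] if the ends match, else max(dp[i+1][j], dp[i][j−1]):
dp[1][8] = 5. A witness is brxrb at positions 1,5,6,7,8.

5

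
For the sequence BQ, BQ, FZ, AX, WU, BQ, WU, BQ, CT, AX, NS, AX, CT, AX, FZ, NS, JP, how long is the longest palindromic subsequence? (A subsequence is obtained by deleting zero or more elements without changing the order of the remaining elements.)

9

Using dp[i][j] = 2 + dp[i+1][j−1] if the ends match, else max(dp[i+1][j], dp[i][j−1]):
dp[1][17] = 9. A witness is FZ AX CT AX NS AX CT AX FZ at positions 3,4,9,10,11,12,13,14,15.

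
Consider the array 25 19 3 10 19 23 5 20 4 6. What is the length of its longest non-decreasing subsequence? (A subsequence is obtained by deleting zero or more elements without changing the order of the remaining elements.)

4

One longest non-decreasing subsequence is 3, 10, 19, 23 (positions 3,4,5,6), of length 4; no longer one exists.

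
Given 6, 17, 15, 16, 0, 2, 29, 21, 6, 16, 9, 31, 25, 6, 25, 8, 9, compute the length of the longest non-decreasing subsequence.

6

Let dp[i] be the longest non-decreasing subsequence ending at position i. Then dp = [1, 2, 2, 3, 1, 2, 4, 4, 3, 4, 4, 5, 5, 4, 6, 5, 6].
The maximum is 6; one witness is 6, 15, 16, 21, 25, 25 at positions 1,3,4,8,13,15.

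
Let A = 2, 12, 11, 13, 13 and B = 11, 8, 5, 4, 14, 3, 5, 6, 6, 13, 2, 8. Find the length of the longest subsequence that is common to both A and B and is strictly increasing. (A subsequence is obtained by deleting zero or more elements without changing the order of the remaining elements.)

2

For each value that appears in both, track the longest common increasing run ending there.
The best achievable length is 2; one witness is 11, 13 (A-positions 3,4, B-positions 1,10).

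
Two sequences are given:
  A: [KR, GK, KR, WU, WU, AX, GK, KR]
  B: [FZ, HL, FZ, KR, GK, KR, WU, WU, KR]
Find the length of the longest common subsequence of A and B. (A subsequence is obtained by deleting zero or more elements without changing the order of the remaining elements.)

6

A longest common subsequence is KR, GK, KR, WU, WU, KR (length 6); the LCS DP confirms no longer common subsequence exists.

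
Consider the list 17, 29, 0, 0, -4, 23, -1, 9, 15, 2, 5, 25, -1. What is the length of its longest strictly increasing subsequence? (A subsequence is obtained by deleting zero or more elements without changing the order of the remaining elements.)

Scanning left to right, the best length ending at each element is: 17→1, 29→2, 0→1, 0→1, -4→1, 23→2, -1→2, 9→3, 15→4, 2→3, 5→4, 25→5, -1→2.
So the longest increasing subsequence has length 5, e.g. -4, -1, 9, 15, 25.

5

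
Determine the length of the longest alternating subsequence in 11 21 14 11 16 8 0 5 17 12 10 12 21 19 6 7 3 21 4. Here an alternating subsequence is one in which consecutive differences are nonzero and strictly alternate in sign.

Track the best alternating length ending on an up-step vs a down-step at each position: up/down = 1/1, 2/1, 2/3, 1/3, 4/3, 1/5, 1/5, 6/5, 6/3, 6/7, 6/7, 8/7, 8/1, 8/9, 6/9, 10/9, 6/11, 12/1, 12/13.
The maximum over both is 13; one such subsequence is 11, 21, 14, 16, 8, 17, 10, 12, 6, 7, 3, 21, 4.

13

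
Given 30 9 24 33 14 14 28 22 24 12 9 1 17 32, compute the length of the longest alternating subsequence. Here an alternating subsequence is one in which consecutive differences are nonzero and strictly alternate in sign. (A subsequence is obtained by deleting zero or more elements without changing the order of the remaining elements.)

9

A longest alternating subsequence is 30, 9, 24, 14, 28, 22, 24, 12, 17 (positions 1,2,3,5,7,8,9,10,13); its 8 consecutive differences strictly alternate in sign, and length 9 is optimal.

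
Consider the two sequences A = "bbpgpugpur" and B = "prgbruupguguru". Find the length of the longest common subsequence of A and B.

7

A longest common subsequence is bpgugur (length 7); the LCS DP confirms no longer common subsequence exists.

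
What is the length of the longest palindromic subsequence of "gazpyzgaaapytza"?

One longest palindromic subsequence is azyaaayza (positions 2,3,5,8,9,10,12,14,15); it reads the same forward and backward, and the interval DP gives dp[1][15] = 9.

9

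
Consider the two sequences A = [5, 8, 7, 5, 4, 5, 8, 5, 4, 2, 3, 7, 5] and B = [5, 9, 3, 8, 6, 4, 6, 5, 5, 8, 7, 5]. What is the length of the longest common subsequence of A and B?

Backtracking the LCS table gives one alignment: 5 (A1,B1) → 8 (A2,B4) → 5 (A4,B8) → 5 (A6,B9) → 8 (A7,B10) → 7 (A12,B11) → 5 (A13,B12).
So the longest common subsequence has length 7.

7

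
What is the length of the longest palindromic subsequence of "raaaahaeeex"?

Using dp[i][j] = 2 + dp[i+1][j−1] if the ends match, else max(dp[i+1][j], dp[i][j−1]):
dp[1][11] = 5. A witness is aaaaa at positions 2,3,4,5,7.

5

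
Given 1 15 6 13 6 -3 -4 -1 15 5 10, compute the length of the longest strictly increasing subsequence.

4

One longest increasing subsequence is 1, 6, 13, 15 (positions 1,3,4,9), of length 4; no longer one exists.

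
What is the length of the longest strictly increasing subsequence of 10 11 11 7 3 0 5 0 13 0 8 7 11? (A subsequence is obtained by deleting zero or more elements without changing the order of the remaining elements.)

Scanning left to right, the best length ending at each element is: 10→1, 11→2, 11→2, 7→1, 3→1, 0→1, 5→2, 0→1, 13→3, 0→1, 8→3, 7→3, 11→4.
So the longest increasing subsequence has length 4, e.g. 3, 5, 8, 11.

4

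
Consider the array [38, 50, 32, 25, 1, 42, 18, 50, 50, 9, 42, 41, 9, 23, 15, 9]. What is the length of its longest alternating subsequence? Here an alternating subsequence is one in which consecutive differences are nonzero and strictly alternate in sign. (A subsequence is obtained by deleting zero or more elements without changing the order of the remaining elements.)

A longest alternating subsequence is 38, 50, 32, 42, 18, 50, 9, 42, 9, 23, 15 (positions 1,2,3,6,7,8,10,11,13,14,15); its 10 consecutive differences strictly alternate in sign, and length 11 is optimal.

11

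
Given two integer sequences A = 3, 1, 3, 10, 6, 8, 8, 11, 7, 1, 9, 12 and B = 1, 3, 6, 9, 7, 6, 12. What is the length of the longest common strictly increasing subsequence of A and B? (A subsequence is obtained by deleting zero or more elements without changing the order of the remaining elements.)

5

For each value that appears in both, track the longest common increasing run ending there.
The best achievable length is 5; one witness is 1, 3, 6, 9, 12 (A-positions 2,3,5,11,12, B-positions 1,2,3,4,7).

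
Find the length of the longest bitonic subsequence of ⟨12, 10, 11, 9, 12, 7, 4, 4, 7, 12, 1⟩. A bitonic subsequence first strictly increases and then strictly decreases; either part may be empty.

6

Let inc[i] be the LIS ending at i and dec[i] the longest strictly decreasing subsequence starting at i. inc = [1, 1, 2, 1, 3, 1, 1, 1, 2, 3, 1], dec = [6, 5, 5, 4, 4, 3, 2, 2, 2, 2, 1].
max_i inc[i]+dec[i]−1 = 6, with one witness 12, 11, 9, 7, 4, 1.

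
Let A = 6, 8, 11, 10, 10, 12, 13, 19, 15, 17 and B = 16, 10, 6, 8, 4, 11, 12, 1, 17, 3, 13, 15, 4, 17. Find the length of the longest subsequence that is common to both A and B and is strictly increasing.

A longest common strictly increasing subsequence is 6, 8, 11, 12, 13, 15, 17 (length 7); it appears in order in both A and B, and no longer such subsequence exists.

7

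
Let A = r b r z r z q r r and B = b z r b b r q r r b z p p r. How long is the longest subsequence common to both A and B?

Backtracking the LCS table gives one alignment: r (A1,B3) → b (A2,B5) → r (A3,B8) → r (A5,B9) → z (A6,B11) → r (A9,B14).
So the longest common subsequence has length 6.

6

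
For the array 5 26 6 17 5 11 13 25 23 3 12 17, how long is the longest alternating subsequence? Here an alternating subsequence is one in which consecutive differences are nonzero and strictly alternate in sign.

8

Track the best alternating length ending on an up-step vs a down-step at each position: up/down = 1/1, 2/1, 2/3, 4/3, 1/5, 6/5, 6/5, 6/3, 6/7, 1/7, 8/7, 8/7.
The maximum over both is 8; one such subsequence is 5, 26, 6, 17, 5, 11, 3, 12.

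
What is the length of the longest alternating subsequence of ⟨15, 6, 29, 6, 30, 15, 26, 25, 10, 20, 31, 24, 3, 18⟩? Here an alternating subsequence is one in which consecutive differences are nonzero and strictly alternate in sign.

11

A longest alternating subsequence is 15, 6, 29, 6, 30, 15, 26, 10, 20, 3, 18 (positions 1,2,3,4,5,6,7,9,10,13,14); its 10 consecutive differences strictly alternate in sign, and length 11 is optimal.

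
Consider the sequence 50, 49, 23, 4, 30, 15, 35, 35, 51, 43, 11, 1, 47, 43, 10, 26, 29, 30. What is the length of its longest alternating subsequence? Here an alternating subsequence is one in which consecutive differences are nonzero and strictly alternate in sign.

A longest alternating subsequence is 50, 23, 30, 15, 51, 43, 47, 10, 26 (positions 1,3,5,6,9,10,13,15,16); its 8 consecutive differences strictly alternate in sign, and length 9 is optimal.

9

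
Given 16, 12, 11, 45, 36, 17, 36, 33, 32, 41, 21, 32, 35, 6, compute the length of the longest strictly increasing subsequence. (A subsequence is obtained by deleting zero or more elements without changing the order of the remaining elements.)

5

Let dp[i] be the longest increasing subsequence ending at position i. Then dp = [1, 1, 1, 2, 2, 2, 3, 3, 3, 4, 3, 4, 5, 1].
The maximum is 5; one witness is 16, 17, 21, 32, 35 at positions 1,6,11,12,13.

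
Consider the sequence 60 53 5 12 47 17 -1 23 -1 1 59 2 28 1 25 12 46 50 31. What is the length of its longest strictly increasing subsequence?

7

Scanning left to right, the best length ending at each element is: 60→1, 53→1, 5→1, 12→2, 47→3, 17→3, -1→1, 23→4, -1→1, 1→2, 59→5, 2→3, 28→5, 1→2, 25→5, 12→4, 46→6, 50→7, 31→6.
So the longest increasing subsequence has length 7, e.g. 5, 12, 17, 23, 28, 46, 50.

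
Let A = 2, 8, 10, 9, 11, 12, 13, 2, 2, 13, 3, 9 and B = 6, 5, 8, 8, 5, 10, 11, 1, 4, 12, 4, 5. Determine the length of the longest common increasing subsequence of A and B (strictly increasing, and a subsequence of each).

For each value that appears in both, track the longest common increasing run ending there.
The best achievable length is 4; one witness is 8, 10, 11, 12 (A-positions 2,3,5,6, B-positions 3,6,7,10).

4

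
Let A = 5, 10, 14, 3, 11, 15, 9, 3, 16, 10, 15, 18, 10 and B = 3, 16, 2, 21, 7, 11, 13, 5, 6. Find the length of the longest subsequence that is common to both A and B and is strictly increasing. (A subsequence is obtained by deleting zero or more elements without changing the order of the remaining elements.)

A longest common strictly increasing subsequence is 3, 16 (length 2); it appears in order in both A and B, and no longer such subsequence exists.

2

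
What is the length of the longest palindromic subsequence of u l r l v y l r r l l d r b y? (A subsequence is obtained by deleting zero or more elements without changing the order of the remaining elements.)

8

One longest palindromic subsequence is rllrrllr (positions 3,4,7,8,9,10,11,13); it reads the same forward and backward, and the interval DP gives dp[1][15] = 8.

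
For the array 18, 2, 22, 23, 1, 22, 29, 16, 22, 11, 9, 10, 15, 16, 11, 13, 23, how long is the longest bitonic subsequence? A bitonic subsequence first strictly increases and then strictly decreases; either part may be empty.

7

Let inc[i] be the LIS ending at i and dec[i] the longest strictly decreasing subsequence starting at i. inc = [1, 1, 2, 3, 1, 2, 4, 2, 3, 2, 2, 3, 4, 5, 4, 5, 6], dec = [4, 2, 4, 5, 1, 4, 4, 3, 3, 2, 1, 1, 2, 2, 1, 1, 1].
max_i inc[i]+dec[i]−1 = 7, with one witness 18, 22, 23, 22, 16, 15, 13.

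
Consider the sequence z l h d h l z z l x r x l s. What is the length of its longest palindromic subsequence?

7

Using dp[i][j] = 2 + dp[i+1][j−1] if the ends match, else max(dp[i+1][j], dp[i][j−1]):
dp[1][14] = 7. A witness is zlhdhlz at positions 1,2,3,4,5,6,8.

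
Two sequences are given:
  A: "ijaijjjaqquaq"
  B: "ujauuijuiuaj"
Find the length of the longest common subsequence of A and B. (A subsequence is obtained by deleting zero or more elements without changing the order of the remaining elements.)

6

Backtracking the LCS table gives one alignment: j (A2,B2) → a (A3,B3) → i (A4,B6) → j (A5,B7) → u (A11,B10) → a (A12,B11).
So the longest common subsequence has length 6.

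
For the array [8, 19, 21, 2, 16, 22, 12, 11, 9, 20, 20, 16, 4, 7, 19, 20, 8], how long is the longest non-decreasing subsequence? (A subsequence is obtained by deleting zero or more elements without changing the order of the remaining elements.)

Let dp[i] be the longest non-decreasing subsequence ending at position i. Then dp = [1, 2, 3, 1, 2, 4, 2, 2, 2, 3, 4, 3, 2, 3, 4, 5, 4].
The maximum is 5; one witness is 8, 19, 20, 20, 20 at positions 1,2,10,11,16.

5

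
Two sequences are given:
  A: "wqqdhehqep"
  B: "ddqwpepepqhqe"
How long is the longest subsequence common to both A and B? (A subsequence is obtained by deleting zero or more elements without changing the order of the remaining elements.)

5

Backtracking the LCS table gives one alignment: w (A1,B4) → q (A3,B10) → h (A7,B11) → q (A8,B12) → e (A9,B13).
So the longest common subsequence has length 5.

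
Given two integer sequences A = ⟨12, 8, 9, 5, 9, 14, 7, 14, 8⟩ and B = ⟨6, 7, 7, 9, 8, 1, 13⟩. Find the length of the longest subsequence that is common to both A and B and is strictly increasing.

For each value that appears in both, track the longest common increasing run ending there.
The best achievable length is 2; one witness is 7, 8 (A-positions 7,9, B-positions 2,5).

2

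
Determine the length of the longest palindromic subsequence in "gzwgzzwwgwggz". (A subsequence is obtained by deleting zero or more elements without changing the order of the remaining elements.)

Using dp[i][j] = 2 + dp[i+1][j−1] if the ends match, else max(dp[i+1][j], dp[i][j−1]):
dp[1][13] = 8. A witness is zwgwwgwz at positions 2,3,4,7,8,9,10,13.

8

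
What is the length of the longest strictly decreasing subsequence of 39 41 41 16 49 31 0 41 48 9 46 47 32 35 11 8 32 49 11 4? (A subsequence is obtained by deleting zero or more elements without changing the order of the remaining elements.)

7

One longest decreasing subsequence is 49, 48, 46, 32, 11, 8, 4 (positions 5,9,11,13,15,16,20), of length 7; no longer one exists.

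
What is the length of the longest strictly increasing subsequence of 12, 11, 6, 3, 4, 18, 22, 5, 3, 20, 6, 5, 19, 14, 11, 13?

Scanning left to right, the best length ending at each element is: 12→1, 11→1, 6→1, 3→1, 4→2, 18→3, 22→4, 5→3, 3→1, 20→4, 6→4, 5→3, 19→5, 14→5, 11→5, 13→6.
So the longest increasing subsequence has length 6, e.g. 3, 4, 5, 6, 11, 13.

6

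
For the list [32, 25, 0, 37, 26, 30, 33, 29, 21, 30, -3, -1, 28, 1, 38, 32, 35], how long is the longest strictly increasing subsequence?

6

Let dp[i] be the longest increasing subsequence ending at position i. Then dp = [1, 1, 1, 2, 2, 3, 4, 3, 2, 4, 1, 2, 3, 3, 5, 5, 6].
The maximum is 6; one witness is 25, 26, 29, 30, 32, 35 at positions 2,5,8,10,16,17.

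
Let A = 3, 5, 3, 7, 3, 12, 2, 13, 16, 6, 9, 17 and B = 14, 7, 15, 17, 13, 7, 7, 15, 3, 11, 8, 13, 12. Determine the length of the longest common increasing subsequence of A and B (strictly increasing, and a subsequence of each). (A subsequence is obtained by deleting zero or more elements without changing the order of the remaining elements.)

A longest common strictly increasing subsequence is 7, 17 (length 2); it appears in order in both A and B, and no longer such subsequence exists.

2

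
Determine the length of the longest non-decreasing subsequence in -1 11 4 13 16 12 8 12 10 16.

5

Scanning left to right, the best length ending at each element is: -1→1, 11→2, 4→2, 13→3, 16→4, 12→3, 8→3, 12→4, 10→4, 16→5.
So the longest non-decreasing subsequence has length 5, e.g. -1, 11, 13, 16, 16.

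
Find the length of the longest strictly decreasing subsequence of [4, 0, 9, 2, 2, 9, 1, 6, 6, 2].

3

Let dp[i] be the longest decreasing subsequence ending at position i. Then dp = [1, 2, 1, 2, 2, 1, 3, 2, 2, 3].
The maximum is 3; one witness is 4, 2, 1 at positions 1,4,7.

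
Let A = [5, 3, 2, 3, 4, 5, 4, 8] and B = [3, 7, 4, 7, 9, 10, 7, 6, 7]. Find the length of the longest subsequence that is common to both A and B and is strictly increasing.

2

A longest common strictly increasing subsequence is 3, 4 (length 2); it appears in order in both A and B, and no longer such subsequence exists.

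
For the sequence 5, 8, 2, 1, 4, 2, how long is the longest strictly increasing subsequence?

One longest increasing subsequence is 5, 8 (positions 1,2), of length 2; no longer one exists.

2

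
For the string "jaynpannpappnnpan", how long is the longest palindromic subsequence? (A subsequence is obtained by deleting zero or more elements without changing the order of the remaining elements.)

Using dp[i][j] = 2 + dp[i+1][j−1] if the ends match, else max(dp[i+1][j], dp[i][j−1]):
dp[1][17] = 11. A witness is nannpppnnan at positions 4,6,7,8,9,11,12,13,14,16,17.

11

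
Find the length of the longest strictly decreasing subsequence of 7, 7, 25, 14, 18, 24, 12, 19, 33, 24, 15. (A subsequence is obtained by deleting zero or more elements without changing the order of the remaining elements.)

4

Let dp[i] be the longest decreasing subsequence ending at position i. Then dp = [1, 1, 1, 2, 2, 2, 3, 3, 1, 2, 4].
The maximum is 4; one witness is 25, 24, 19, 15 at positions 3,6,8,11.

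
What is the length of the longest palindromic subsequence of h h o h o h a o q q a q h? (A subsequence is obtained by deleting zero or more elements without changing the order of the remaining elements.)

One longest palindromic subsequence is hohohoh (positions 1,3,4,5,6,8,13); it reads the same forward and backward, and the interval DP gives dp[1][13] = 7.

7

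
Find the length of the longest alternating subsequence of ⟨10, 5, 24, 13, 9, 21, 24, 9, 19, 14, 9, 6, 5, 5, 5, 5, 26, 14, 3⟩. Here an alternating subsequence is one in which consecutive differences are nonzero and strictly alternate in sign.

10

A longest alternating subsequence is 10, 5, 24, 13, 21, 9, 19, 14, 26, 14 (positions 1,2,3,4,6,8,9,10,17,18); its 9 consecutive differences strictly alternate in sign, and length 10 is optimal.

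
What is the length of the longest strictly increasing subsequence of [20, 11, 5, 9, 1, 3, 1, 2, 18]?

Scanning left to right, the best length ending at each element is: 20→1, 11→1, 5→1, 9→2, 1→1, 3→2, 1→1, 2→2, 18→3.
So the longest increasing subsequence has length 3, e.g. 5, 9, 18.

3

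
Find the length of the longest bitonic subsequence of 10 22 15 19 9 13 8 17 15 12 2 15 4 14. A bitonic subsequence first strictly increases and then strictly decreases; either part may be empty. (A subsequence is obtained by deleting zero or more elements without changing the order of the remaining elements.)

Let inc[i] be the LIS ending at i and dec[i] the longest strictly decreasing subsequence starting at i. inc = [1, 2, 2, 3, 1, 2, 1, 3, 3, 2, 1, 3, 2, 3], dec = [4, 6, 4, 5, 3, 3, 2, 4, 3, 2, 1, 2, 1, 1].
max_i inc[i]+dec[i]−1 = 7, with one witness 10, 22, 19, 17, 15, 12, 4.

7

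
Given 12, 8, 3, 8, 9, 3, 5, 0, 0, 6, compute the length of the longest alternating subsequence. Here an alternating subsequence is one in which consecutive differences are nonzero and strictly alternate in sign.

Track the best alternating length ending on an up-step vs a down-step at each position: up/down = 1/1, 1/2, 1/2, 3/2, 3/2, 1/4, 5/4, 1/6, 1/6, 7/4.
The maximum over both is 7; one such subsequence is 12, 3, 8, 3, 5, 0, 6.

7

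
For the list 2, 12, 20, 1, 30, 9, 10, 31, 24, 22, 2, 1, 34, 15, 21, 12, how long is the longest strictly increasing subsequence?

One longest increasing subsequence is 2, 12, 20, 30, 31, 34 (positions 1,2,3,5,8,13), of length 6; no longer one exists.

6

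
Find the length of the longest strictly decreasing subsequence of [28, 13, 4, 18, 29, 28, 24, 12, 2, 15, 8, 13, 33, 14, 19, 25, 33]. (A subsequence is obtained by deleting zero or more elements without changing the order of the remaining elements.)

Let dp[i] be the longest decreasing subsequence ending at position i. Then dp = [1, 2, 3, 2, 1, 2, 3, 4, 5, 4, 5, 5, 1, 5, 4, 3, 1].
The maximum is 5; one witness is 29, 28, 24, 12, 2 at positions 5,6,7,8,9.

5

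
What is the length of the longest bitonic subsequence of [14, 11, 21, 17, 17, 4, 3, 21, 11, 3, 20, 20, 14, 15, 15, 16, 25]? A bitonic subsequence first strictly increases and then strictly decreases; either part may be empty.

6

One longest bitonic subsequence is 4, 11, 14, 15, 16, 25 (positions 6,9,13,14,16,17): it rises to 25 then falls. Length 6 is optimal.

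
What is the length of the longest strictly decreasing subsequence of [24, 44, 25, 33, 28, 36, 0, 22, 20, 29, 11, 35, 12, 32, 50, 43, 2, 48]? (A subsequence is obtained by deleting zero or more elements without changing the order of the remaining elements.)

7

Let dp[i] be the longest decreasing subsequence ending at position i. Then dp = [1, 1, 2, 2, 3, 2, 4, 4, 5, 3, 6, 3, 6, 4, 1, 2, 7, 2].
The maximum is 7; one witness is 44, 33, 28, 22, 20, 11, 2 at positions 2,4,5,8,9,11,17.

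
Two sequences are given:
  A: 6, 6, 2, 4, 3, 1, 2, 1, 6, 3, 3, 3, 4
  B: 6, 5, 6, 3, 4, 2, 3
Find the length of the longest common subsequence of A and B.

A longest common subsequence is 6, 6, 4, 2, 3 (length 5); the LCS DP confirms no longer common subsequence exists.

5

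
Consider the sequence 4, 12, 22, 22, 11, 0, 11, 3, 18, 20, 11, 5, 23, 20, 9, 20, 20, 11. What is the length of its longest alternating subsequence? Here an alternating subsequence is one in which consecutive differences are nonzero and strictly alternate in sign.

Track the best alternating length ending on an up-step vs a down-step at each position: up/down = 1/1, 2/1, 2/1, 2/1, 2/3, 1/3, 4/3, 4/5, 6/3, 6/3, 6/7, 6/7, 8/1, 8/9, 8/9, 10/9, 10/9, 10/11.
The maximum over both is 11; one such subsequence is 4, 12, 0, 11, 3, 18, 11, 23, 9, 20, 11.

11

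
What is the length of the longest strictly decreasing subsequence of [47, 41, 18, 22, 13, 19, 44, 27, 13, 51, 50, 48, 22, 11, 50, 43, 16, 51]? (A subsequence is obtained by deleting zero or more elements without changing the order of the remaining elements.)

6

Scanning left to right, the best length ending at each element is: 47→1, 41→2, 18→3, 22→3, 13→4, 19→4, 44→2, 27→3, 13→5, 51→1, 50→2, 48→3, 22→4, 11→6, 50→2, 43→4, 16→5, 51→1.
So the longest decreasing subsequence has length 6, e.g. 47, 41, 22, 19, 13, 11.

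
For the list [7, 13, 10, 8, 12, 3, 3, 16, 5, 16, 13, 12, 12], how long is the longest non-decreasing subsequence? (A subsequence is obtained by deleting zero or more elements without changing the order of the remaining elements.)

Let dp[i] be the longest non-decreasing subsequence ending at position i. Then dp = [1, 2, 2, 2, 3, 1, 2, 4, 3, 5, 4, 4, 5].
The maximum is 5; one witness is 7, 10, 12, 16, 16 at positions 1,3,5,8,10.

5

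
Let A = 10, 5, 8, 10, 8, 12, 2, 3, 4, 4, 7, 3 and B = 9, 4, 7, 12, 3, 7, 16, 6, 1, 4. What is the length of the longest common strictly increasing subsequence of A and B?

A longest common strictly increasing subsequence is 4, 7 (length 2); it appears in order in both A and B, and no longer such subsequence exists.

2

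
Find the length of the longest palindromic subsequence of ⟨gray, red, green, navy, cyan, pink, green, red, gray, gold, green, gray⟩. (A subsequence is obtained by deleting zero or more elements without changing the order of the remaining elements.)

One longest palindromic subsequence is gray red green pink green red gray (positions 1,2,3,6,7,8,12); it reads the same forward and backward, and the interval DP gives dp[1][12] = 7.

7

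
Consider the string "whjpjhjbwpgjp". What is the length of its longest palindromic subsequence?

7

One longest palindromic subsequence is jpjhjpj (positions 3,4,5,6,7,10,12); it reads the same forward and backward, and the interval DP gives dp[1][13] = 7.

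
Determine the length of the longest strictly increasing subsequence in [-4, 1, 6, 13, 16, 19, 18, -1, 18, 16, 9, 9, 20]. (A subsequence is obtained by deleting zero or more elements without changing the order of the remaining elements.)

One longest increasing subsequence is -4, 1, 6, 13, 16, 19, 20 (positions 1,2,3,4,5,6,13), of length 7; no longer one exists.

7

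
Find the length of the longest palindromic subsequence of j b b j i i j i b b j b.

10

One longest palindromic subsequence is jbbjiijbbj (positions 1,2,3,4,5,6,7,9,10,11); it reads the same forward and backward, and the interval DP gives dp[1][12] = 10.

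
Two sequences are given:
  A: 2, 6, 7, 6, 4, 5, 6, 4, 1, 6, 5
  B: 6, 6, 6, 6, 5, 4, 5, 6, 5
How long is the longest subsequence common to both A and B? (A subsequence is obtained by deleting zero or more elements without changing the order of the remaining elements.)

A longest common subsequence is 6, 6, 4, 5, 6, 5 (length 6); the LCS DP confirms no longer common subsequence exists.

6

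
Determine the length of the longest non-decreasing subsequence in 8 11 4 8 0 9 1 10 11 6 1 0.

5

Let dp[i] be the longest non-decreasing subsequence ending at position i. Then dp = [1, 2, 1, 2, 1, 3, 2, 4, 5, 3, 3, 2].
The maximum is 5; one witness is 8, 8, 9, 10, 11 at positions 1,4,6,8,9.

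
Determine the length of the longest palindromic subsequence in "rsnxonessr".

Using dp[i][j] = 2 + dp[i+1][j−1] if the ends match, else max(dp[i+1][j], dp[i][j−1]):
dp[1][10] = 7. A witness is rsnonsr at positions 1,2,3,5,6,9,10.

7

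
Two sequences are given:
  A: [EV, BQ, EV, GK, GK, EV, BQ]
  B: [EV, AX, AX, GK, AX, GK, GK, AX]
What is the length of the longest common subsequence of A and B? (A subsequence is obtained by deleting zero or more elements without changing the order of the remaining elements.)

Backtracking the LCS table gives one alignment: EV (A1,B1) → GK (A4,B6) → GK (A5,B7).
So the longest common subsequence has length 3.

3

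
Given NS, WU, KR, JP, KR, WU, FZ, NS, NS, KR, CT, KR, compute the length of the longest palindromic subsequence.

Using dp[i][j] = 2 + dp[i+1][j−1] if the ends match, else max(dp[i+1][j], dp[i][j−1]):
dp[1][12] = 7. A witness is NS WU KR JP KR WU NS at positions 1,2,3,4,5,6,9.

7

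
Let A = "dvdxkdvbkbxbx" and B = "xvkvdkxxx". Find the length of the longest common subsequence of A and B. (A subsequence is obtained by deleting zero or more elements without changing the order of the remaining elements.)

Backtracking the LCS table gives one alignment: v (A2,B2) → k (A5,B3) → d (A6,B5) → k (A9,B6) → x (A11,B8) → x (A13,B9).
So the longest common subsequence has length 6.

6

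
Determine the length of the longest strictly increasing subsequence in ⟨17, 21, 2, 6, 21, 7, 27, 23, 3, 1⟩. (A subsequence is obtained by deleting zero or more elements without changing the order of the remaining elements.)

Let dp[i] be the longest increasing subsequence ending at position i. Then dp = [1, 2, 1, 2, 3, 3, 4, 4, 2, 1].
The maximum is 4; one witness is 2, 6, 21, 27 at positions 3,4,5,7.

4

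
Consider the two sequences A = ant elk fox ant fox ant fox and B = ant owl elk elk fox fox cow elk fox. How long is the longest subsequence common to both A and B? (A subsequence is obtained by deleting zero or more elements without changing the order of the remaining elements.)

5

A longest common subsequence is ant, elk, fox, fox, fox (length 5); the LCS DP confirms no longer common subsequence exists.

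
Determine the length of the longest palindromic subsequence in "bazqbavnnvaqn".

One longest palindromic subsequence is qavnnvaq (positions 4,6,7,8,9,10,11,12); it reads the same forward and backward, and the interval DP gives dp[1][13] = 8.

8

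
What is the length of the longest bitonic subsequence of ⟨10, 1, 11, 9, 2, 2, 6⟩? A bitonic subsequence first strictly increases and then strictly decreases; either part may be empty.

Let inc[i] be the LIS ending at i and dec[i] the longest strictly decreasing subsequence starting at i. inc = [1, 1, 2, 2, 2, 2, 3], dec = [3, 1, 3, 2, 1, 1, 1].
max_i inc[i]+dec[i]−1 = 4, with one witness 10, 11, 9, 6.

4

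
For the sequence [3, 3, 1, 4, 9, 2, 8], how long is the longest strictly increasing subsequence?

3

Let dp[i] be the longest increasing subsequence ending at position i. Then dp = [1, 1, 1, 2, 3, 2, 3].
The maximum is 3; one witness is 3, 4, 9 at positions 1,4,5.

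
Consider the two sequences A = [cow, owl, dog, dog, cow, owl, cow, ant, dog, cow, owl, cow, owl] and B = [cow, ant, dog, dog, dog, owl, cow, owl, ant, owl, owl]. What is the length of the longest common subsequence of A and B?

8

A longest common subsequence is cow, dog, dog, cow, owl, ant, owl, owl (length 8); the LCS DP confirms no longer common subsequence exists.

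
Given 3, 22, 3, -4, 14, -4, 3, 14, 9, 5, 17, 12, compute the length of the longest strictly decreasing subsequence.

4

Let dp[i] be the longest decreasing subsequence ending at position i. Then dp = [1, 1, 2, 3, 2, 3, 3, 2, 3, 4, 2, 3].
The maximum is 4; one witness is 22, 14, 9, 5 at positions 2,5,9,10.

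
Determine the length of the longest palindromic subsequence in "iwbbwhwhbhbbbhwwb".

One longest palindromic subsequence is bwwhbbbbhwwb (positions 3,5,7,8,9,11,12,13,14,15,16,17); it reads the same forward and backward, and the interval DP gives dp[1][17] = 12.

12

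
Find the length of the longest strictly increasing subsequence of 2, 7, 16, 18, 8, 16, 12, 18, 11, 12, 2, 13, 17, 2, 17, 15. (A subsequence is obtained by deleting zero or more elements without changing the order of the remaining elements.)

7

One longest increasing subsequence is 2, 7, 8, 11, 12, 13, 17 (positions 1,2,5,9,10,12,13), of length 7; no longer one exists.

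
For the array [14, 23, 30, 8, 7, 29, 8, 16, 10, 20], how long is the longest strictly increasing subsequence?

4

Let dp[i] be the longest increasing subsequence ending at position i. Then dp = [1, 2, 3, 1, 1, 3, 2, 3, 3, 4].
The maximum is 4; one witness is 7, 8, 16, 20 at positions 5,7,8,10.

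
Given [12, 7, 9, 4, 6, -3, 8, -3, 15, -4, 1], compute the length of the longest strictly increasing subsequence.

One longest increasing subsequence is 4, 6, 8, 15 (positions 4,5,7,9), of length 4; no longer one exists.

4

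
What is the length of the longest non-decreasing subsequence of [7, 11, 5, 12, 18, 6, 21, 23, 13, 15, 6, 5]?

6

One longest non-decreasing subsequence is 7, 11, 12, 18, 21, 23 (positions 1,2,4,5,7,8), of length 6; no longer one exists.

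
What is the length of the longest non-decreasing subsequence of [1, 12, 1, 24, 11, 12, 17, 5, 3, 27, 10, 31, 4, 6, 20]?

7

One longest non-decreasing subsequence is 1, 1, 11, 12, 17, 27, 31 (positions 1,3,5,6,7,10,12), of length 7; no longer one exists.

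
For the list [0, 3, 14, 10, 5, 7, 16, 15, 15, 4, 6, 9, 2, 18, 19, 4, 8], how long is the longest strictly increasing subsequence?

7

Let dp[i] be the longest increasing subsequence ending at position i. Then dp = [1, 2, 3, 3, 3, 4, 5, 5, 5, 3, 4, 5, 2, 6, 7, 3, 5].
The maximum is 7; one witness is 0, 3, 5, 7, 16, 18, 19 at positions 1,2,5,6,7,14,15.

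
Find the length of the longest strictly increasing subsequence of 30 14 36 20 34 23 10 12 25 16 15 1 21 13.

Scanning left to right, the best length ending at each element is: 30→1, 14→1, 36→2, 20→2, 34→3, 23→3, 10→1, 12→2, 25→4, 16→3, 15→3, 1→1, 21→4, 13→3.
So the longest increasing subsequence has length 4, e.g. 14, 20, 23, 25.

4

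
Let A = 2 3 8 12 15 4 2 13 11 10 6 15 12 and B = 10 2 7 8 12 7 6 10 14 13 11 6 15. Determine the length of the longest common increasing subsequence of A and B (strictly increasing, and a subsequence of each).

For each value that appears in both, track the longest common increasing run ending there.
The best achievable length is 5; one witness is 2, 8, 12, 13, 15 (A-positions 1,3,4,8,12, B-positions 2,4,5,10,13).

5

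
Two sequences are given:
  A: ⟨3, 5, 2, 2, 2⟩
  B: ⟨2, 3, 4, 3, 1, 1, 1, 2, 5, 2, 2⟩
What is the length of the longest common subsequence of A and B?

4

A longest common subsequence is 3, 5, 2, 2 (length 4); the LCS DP confirms no longer common subsequence exists.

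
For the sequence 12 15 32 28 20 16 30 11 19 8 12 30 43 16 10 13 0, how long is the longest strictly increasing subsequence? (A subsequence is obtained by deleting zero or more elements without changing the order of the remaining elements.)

6

Scanning left to right, the best length ending at each element is: 12→1, 15→2, 32→3, 28→3, 20→3, 16→3, 30→4, 11→1, 19→4, 8→1, 12→2, 30→5, 43→6, 16→3, 10→2, 13→3, 0→1.
So the longest increasing subsequence has length 6, e.g. 12, 15, 16, 19, 30, 43.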